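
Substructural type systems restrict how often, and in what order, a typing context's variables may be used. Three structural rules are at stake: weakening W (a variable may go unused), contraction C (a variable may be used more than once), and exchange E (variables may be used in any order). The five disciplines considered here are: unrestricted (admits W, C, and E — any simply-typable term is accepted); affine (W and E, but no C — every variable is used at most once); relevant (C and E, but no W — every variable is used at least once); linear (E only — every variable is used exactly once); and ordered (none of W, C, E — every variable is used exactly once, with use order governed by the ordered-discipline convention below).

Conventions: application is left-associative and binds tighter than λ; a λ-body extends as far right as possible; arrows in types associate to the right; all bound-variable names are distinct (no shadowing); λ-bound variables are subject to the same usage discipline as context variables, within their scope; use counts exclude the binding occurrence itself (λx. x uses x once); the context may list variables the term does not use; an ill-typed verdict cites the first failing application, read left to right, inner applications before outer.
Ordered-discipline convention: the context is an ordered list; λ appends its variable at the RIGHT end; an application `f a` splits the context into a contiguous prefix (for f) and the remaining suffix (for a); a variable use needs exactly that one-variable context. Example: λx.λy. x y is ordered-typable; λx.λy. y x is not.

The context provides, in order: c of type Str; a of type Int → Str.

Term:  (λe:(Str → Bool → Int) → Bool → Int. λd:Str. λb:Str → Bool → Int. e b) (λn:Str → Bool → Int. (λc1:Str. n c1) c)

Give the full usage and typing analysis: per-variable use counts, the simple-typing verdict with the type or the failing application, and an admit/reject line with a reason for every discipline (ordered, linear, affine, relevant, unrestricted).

variable uses: c ×1, a ×0, e (λ-bound) ×1, d (λ-bound) ×0, b (λ-bound) ×1, n (λ-bound) ×1, c1 (λ-bound) ×1
uses in reading order: e, b, n, c1, c
typing: ✓ — Str → (Str → Bool → Int) → Bool → Int
ordered: ✗, a, d left unused
linear: ✗, a, d left unused
affine: ✓, at most one use each (c, a, e, d, b, n, c1)
relevant: ✗, a, d left unused
unrestricted: ✓, well-typed at Str → (Str → Bool → Int) → Bool → Int; no restrictions here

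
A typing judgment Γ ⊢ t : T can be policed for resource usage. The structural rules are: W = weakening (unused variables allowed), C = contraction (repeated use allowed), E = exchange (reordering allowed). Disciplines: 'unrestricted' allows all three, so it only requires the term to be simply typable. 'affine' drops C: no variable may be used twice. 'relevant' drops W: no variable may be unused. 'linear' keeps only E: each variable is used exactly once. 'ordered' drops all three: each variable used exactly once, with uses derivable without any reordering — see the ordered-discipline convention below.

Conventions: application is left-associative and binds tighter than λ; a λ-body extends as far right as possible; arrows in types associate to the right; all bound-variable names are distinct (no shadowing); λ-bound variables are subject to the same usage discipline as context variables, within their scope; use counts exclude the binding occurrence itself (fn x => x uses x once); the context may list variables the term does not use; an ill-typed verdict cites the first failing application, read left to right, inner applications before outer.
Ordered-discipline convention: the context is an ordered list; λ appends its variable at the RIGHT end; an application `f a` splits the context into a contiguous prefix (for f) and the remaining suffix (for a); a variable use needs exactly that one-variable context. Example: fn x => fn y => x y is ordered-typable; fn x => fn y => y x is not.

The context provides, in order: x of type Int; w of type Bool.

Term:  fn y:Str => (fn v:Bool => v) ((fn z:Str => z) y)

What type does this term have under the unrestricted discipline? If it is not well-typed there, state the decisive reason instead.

not well-typed under unrestricted — fails simple typing
usage: x ×0, w ×0, y [bound] ×1, v [bound] ×1, z [bound] ×1
order of uses: v, z, y
typing: ill-typed: argument of type Str where Bool is required
all disciplines: ordered ✗ · linear ✗ · affine ✗ · relevant ✗ · unrestricted ✗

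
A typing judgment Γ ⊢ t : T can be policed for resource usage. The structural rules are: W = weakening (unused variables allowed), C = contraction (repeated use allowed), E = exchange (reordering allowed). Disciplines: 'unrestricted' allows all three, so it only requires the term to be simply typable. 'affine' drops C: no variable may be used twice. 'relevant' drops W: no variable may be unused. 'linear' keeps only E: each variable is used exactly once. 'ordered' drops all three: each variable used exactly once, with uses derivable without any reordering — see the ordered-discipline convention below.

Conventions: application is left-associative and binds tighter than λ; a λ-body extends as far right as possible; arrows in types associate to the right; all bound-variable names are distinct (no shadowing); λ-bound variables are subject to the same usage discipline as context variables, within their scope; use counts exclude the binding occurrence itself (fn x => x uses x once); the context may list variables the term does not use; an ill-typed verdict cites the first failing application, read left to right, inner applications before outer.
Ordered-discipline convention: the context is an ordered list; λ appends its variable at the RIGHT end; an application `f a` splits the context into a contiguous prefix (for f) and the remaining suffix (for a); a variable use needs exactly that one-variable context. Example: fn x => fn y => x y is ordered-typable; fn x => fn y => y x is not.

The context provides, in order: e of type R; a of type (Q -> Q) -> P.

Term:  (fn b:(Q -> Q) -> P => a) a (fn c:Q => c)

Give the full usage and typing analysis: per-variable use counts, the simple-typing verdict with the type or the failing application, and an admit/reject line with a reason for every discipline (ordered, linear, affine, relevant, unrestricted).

counts: e=0; a=2; b (bound)=0; c (bound)=1
order of uses: a, a, c
typing: well-typed at P
ordered: ✗, uses contraction: a ×2; unused: e, b — weakening required
linear: ✗, uses contraction: a ×2; unused: e, b — weakening required
affine: ✗, uses contraction: a ×2
relevant: ✗, unused: e, b — weakening required
unrestricted: ✓, well-typed at P; no restrictions here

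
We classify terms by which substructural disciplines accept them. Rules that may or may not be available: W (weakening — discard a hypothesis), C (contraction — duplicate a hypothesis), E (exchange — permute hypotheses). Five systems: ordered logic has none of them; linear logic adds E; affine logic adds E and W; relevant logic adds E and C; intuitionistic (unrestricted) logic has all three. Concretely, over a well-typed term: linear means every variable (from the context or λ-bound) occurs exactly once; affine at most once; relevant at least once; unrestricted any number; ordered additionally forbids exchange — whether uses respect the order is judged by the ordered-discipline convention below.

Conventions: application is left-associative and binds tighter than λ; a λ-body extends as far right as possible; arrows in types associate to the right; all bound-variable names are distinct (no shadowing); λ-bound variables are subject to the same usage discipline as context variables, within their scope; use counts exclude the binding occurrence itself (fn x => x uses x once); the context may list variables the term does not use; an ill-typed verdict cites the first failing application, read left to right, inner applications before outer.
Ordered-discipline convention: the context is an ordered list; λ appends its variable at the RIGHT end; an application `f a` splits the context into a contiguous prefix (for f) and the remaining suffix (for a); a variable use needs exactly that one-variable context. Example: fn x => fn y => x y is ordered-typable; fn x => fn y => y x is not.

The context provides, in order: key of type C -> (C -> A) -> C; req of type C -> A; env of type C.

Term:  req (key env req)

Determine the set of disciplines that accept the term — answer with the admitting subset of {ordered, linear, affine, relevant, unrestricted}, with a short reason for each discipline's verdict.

admitted in: relevant, unrestricted
variable uses: key ×1, req ×2, env ×1
uses in reading order: req, key, env, req
typing: ✓ — A
ordered: ✗ — req ×2 used more than once (contraction)
linear: ✗ — req ×2 used more than once (contraction)
affine: ✗ — req ×2 used more than once (contraction)
relevant: ✓ — every one of key, req, env appears
unrestricted: ✓ — typability at A is all that's needed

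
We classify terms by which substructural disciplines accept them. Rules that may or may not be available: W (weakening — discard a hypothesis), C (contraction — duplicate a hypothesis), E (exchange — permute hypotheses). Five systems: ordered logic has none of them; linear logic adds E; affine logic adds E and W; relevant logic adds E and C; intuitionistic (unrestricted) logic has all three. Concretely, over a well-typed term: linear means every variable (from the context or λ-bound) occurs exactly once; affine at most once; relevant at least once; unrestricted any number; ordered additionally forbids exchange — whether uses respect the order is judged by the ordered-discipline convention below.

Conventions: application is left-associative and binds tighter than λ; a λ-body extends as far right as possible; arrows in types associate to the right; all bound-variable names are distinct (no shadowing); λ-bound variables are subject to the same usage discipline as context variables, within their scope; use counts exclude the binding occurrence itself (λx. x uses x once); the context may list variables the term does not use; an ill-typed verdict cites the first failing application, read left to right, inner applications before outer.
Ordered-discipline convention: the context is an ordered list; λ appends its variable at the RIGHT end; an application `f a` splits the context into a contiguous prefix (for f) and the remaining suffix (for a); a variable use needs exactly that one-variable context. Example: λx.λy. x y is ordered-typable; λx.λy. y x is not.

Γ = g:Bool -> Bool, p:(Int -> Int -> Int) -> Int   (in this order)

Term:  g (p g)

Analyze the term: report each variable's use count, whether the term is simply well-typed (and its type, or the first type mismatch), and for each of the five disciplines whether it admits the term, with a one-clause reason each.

variable uses: g ×2, p ×1
use order (left to right): g, p, g
typing: ill-typed: a function awaiting Int -> Int -> Int gets Bool -> Bool
ordered: ✗ — fails simple typing
linear: ✗ — a type mismatch blocks all five
affine: ✗ — the type mismatch rejects it
relevant: ✗ — not simply typable
unrestricted: ✗ — fails simple typing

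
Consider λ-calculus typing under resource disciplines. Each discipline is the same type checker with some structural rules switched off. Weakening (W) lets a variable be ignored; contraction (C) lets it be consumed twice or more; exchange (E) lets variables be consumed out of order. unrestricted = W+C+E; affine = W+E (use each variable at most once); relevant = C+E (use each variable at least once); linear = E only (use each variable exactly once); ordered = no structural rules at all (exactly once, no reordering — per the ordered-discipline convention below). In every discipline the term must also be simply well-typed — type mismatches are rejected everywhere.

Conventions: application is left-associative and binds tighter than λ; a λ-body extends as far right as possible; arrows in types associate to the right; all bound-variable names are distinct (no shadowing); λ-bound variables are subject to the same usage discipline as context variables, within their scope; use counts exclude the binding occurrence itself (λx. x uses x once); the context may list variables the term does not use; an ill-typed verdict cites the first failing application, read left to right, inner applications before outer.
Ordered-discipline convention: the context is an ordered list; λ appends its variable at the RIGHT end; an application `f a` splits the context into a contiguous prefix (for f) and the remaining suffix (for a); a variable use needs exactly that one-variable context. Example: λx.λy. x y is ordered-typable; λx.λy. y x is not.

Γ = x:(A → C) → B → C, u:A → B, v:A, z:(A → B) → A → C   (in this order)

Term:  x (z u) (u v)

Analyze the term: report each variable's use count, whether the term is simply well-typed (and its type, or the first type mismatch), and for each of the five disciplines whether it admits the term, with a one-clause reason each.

use counts: x=1, u=2, v=1, z=1
uses in reading order: x, z, u, u, v
typing: well-typed at C
ordered: ✗, uses contraction: u ×2
linear: ✗, uses contraction: u ×2
affine: ✗, uses contraction: u ×2
relevant: ✓, at least one use each (x, u, v, z)
unrestricted: ✓, typability at C is all that's needed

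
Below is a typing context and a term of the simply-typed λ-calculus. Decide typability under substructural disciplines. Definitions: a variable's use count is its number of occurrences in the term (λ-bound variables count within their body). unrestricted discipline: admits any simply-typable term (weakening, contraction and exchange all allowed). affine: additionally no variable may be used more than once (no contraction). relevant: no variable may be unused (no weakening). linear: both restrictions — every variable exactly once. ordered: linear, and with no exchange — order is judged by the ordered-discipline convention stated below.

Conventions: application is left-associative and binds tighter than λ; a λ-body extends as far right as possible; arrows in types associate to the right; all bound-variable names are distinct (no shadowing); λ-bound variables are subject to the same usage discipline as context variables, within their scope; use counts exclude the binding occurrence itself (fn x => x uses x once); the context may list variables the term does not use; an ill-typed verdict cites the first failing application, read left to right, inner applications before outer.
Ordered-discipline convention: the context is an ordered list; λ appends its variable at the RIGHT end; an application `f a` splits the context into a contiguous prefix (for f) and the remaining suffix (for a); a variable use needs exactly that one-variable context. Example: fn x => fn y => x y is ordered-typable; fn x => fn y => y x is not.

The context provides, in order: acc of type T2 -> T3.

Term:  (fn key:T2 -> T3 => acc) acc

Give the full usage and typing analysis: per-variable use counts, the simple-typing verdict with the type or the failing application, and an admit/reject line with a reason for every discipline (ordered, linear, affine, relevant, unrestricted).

use counts: acc: 2×, key (λ-bound): 0×
order of uses: acc, acc
typing: well-typed — term : T2 -> T3
ordered: ✗, uses contraction: acc ×2; unused: key — weakening required
linear: ✗, uses contraction: acc ×2; unused: key — weakening required
affine: ✗, uses contraction: acc ×2
relevant: ✗, unused: key — weakening required
unrestricted: ✓, well-typed at T2 -> T3; no restrictions here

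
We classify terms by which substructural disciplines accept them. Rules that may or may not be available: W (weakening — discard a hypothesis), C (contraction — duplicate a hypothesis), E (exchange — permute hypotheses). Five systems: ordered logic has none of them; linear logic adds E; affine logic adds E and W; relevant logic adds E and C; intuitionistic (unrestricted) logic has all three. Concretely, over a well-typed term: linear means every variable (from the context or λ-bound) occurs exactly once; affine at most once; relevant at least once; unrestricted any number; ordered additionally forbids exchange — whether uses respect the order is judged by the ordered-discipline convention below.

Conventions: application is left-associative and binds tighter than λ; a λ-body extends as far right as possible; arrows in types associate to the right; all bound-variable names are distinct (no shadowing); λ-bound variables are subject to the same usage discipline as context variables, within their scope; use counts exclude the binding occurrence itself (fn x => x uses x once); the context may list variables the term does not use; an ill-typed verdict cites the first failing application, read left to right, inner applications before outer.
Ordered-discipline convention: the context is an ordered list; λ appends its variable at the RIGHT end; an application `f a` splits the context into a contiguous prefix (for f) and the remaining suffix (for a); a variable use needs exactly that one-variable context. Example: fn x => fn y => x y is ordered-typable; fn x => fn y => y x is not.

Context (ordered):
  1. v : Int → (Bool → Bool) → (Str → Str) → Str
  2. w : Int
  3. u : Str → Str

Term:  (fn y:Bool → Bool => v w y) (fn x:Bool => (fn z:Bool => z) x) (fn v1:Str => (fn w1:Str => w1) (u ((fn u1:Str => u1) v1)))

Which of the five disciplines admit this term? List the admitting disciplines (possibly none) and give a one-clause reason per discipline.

admitted by: ordered, linear, affine, relevant, unrestricted
use counts: v ×1; w ×1; u ×1; y (bound) ×1; x (bound) ×1; z (bound) ×1; v1 (bound) ×1; w1 (bound) ×1; u1 (bound) ×1
order of uses: v, w, y, z, x, w1, u, u1, v1
typing: ✓ — Str
ordered ✓ (v, w, u, y, x, z, v1, w1, u1 once each; derivable with no W/C/E)
linear ✓ (each of v, w, u, y, x, z, v1, w1, u1 used exactly once)
affine ✓ (at most one use each (v, w, u, y, x, z, v1, w1, u1))
relevant ✓ (none of v, w, u, y, x, z, v1, w1, u1 goes unused)
unrestricted ✓ (type-checks (Str) and nothing is barred)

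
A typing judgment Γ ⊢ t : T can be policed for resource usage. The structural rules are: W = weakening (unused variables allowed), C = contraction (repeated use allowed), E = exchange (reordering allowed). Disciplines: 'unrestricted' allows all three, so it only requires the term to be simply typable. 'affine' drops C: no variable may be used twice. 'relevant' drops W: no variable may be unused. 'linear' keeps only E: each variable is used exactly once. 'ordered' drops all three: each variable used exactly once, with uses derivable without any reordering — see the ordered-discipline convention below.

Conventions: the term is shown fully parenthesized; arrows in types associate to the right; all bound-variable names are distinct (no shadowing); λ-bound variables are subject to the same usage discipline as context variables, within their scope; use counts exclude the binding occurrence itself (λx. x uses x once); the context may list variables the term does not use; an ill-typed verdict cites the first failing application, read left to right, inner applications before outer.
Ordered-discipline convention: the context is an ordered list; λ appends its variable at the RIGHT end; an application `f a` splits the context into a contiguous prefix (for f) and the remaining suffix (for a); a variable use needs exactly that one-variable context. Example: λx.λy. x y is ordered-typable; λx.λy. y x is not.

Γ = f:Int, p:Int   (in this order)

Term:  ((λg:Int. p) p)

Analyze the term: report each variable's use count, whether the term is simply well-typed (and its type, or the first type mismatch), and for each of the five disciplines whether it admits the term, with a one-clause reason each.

use counts: f=0; p=2; g (bound)=0
left-to-right use order: p, p
typing: well-typed — term : Int
ordered: ✗ — repeated use of p ×2; f, g never used (weakening)
linear: ✗ — repeated use of p ×2; f, g never used (weakening)
affine: ✗ — repeated use of p ×2
relevant: ✗ — f, g never used (weakening)
unrestricted: ✓ — typability at Int is all that's needed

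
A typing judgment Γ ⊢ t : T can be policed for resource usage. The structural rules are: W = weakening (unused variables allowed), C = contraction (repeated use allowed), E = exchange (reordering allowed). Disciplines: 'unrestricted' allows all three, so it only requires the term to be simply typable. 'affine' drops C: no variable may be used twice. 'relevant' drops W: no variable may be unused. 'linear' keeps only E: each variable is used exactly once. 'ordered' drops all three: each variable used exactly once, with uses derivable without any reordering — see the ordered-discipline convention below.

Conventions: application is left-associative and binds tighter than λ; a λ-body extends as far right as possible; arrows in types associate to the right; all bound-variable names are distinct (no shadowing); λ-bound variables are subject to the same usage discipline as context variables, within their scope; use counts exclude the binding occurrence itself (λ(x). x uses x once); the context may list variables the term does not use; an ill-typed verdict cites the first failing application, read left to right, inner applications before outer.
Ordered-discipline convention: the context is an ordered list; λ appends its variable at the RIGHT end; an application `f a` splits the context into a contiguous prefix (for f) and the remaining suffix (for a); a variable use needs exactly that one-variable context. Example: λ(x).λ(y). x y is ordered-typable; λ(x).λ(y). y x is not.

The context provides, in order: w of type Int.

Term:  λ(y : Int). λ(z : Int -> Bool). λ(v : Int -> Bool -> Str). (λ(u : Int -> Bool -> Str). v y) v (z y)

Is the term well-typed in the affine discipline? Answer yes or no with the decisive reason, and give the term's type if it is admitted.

no — repeated use of y ×2, v ×2
variable uses: w: 0×, y (bound): 2×, z (bound): 1×, v (bound): 2×, u (bound): 0×
use order (left to right): v, y, v, z, y
typing: well-typed at Int -> (Int -> Bool) -> (Int -> Bool -> Str) -> Str
summary: ordered ✗; linear ✗; affine ✗; relevant ✗; unrestricted ✓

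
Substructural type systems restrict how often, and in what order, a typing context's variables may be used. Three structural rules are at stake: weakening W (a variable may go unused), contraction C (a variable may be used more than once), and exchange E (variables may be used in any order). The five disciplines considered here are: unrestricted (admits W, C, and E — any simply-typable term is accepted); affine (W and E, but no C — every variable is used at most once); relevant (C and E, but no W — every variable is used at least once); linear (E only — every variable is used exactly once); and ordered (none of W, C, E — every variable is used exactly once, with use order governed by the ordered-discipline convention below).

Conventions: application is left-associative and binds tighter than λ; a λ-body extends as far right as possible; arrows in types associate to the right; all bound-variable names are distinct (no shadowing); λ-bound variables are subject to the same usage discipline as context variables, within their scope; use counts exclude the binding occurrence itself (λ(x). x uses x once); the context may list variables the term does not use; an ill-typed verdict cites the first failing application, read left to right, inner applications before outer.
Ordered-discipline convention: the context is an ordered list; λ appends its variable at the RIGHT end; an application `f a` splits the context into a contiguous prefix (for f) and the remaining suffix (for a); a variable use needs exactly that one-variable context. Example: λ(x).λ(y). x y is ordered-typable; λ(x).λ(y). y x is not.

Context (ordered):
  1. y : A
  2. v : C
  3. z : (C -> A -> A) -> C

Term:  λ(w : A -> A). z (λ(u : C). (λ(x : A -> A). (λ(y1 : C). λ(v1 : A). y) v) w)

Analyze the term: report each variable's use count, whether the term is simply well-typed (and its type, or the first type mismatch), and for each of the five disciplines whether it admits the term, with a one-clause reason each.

use counts: y: 1×, v: 1×, z: 1×, w [bound]: 1×, u [bound]: 0×, x [bound]: 0×, y1 [bound]: 0×, v1 [bound]: 0×
use order (left to right): z, y, v, w
typing: well-typed — term : (A -> A) -> C
ordered: ✗, needs weakening: u, x, y1, v1 unused
linear: ✗, needs weakening: u, x, y1, v1 unused
affine: ✓, y, v, z, w, u, x, y1, v1: no repeats, contraction unneeded
relevant: ✗, needs weakening: u, x, y1, v1 unused
unrestricted: ✓, typability at (A -> A) -> C is all that's needed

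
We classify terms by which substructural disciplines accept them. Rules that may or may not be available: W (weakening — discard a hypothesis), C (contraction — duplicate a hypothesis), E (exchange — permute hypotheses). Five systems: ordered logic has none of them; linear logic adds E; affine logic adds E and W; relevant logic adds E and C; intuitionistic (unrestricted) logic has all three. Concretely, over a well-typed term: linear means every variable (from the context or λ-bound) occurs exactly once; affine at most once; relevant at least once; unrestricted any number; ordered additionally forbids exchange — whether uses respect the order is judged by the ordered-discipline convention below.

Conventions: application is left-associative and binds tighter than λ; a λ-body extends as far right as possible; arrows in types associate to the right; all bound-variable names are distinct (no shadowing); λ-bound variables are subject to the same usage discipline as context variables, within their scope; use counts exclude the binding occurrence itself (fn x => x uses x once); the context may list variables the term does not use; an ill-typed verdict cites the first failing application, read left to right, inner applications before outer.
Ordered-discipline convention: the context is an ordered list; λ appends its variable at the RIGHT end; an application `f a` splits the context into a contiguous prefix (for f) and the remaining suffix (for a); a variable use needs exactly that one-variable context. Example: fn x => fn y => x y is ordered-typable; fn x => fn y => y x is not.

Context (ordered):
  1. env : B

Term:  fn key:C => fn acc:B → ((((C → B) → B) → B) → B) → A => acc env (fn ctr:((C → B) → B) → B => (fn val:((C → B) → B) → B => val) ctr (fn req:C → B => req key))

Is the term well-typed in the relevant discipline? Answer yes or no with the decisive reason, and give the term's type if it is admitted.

yes — at least one use each (env, key, acc, ctr, val, req); term : C → (B → ((((C → B) → B) → B) → B) → A) → A
variable uses: env: 1×; key [bound]: 1×; acc [bound]: 1×; ctr [bound]: 1×; val [bound]: 1×; req [bound]: 1×
uses in reading order: acc, env, val, ctr, req, key
typing: ✓ — C → (B → ((((C → B) → B) → B) → B) → A) → A
per-discipline verdicts: ordered ✗ | linear ✓ | affine ✓ | relevant ✓ | unrestricted ✓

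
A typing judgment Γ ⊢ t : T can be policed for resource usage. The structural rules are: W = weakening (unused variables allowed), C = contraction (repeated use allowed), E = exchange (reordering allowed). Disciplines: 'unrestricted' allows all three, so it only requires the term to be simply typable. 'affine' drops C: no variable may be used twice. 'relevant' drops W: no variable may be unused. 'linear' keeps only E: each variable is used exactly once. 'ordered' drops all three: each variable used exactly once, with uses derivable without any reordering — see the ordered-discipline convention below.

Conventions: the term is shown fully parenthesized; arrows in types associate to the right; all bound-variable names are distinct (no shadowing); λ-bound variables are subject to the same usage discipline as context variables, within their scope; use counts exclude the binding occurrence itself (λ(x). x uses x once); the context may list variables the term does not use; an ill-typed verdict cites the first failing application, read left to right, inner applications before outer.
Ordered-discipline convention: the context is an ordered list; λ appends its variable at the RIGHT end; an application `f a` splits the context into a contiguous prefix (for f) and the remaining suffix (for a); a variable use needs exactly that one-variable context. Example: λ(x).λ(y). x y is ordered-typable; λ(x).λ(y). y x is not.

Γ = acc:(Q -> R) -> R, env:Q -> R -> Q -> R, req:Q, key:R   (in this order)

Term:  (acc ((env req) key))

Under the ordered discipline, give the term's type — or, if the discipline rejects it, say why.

term : R
counts: acc=1, env=1, req=1, key=1
use order (left to right): acc, env, req, key
typing: ✓ — R
across the five disciplines: ordered ✓ | linear ✓ | affine ✓ | relevant ✓ | unrestricted ✓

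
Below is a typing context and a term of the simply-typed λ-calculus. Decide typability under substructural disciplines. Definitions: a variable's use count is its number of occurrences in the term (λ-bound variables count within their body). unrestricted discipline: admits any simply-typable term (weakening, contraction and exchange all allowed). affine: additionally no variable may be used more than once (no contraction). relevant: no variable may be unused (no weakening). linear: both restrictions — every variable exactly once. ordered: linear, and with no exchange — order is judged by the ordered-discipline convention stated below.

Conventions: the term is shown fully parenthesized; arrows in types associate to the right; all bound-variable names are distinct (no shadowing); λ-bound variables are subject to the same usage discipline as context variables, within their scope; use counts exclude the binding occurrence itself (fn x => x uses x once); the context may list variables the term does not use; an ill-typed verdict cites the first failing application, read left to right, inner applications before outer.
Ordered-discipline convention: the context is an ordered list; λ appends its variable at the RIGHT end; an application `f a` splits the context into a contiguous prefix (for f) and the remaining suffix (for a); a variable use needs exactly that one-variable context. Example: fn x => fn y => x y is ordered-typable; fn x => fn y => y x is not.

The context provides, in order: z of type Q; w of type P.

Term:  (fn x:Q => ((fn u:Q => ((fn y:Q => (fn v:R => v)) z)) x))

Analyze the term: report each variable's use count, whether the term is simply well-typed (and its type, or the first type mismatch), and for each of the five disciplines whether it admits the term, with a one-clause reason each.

use counts: z=1, w=0, x (λ-bound)=1, u (λ-bound)=0, y (λ-bound)=0, v (λ-bound)=1
order of uses: v, z, x
typing: ✓ — Q → R → R
ordered: ✗ — unused: w, u, y — weakening required
linear: ✗ — unused: w, u, y — weakening required
affine: ✓ — at most one use each (z, w, x, u, y, v)
relevant: ✗ — unused: w, u, y — weakening required
unrestricted: ✓ — typability at Q → R → R is all that's needed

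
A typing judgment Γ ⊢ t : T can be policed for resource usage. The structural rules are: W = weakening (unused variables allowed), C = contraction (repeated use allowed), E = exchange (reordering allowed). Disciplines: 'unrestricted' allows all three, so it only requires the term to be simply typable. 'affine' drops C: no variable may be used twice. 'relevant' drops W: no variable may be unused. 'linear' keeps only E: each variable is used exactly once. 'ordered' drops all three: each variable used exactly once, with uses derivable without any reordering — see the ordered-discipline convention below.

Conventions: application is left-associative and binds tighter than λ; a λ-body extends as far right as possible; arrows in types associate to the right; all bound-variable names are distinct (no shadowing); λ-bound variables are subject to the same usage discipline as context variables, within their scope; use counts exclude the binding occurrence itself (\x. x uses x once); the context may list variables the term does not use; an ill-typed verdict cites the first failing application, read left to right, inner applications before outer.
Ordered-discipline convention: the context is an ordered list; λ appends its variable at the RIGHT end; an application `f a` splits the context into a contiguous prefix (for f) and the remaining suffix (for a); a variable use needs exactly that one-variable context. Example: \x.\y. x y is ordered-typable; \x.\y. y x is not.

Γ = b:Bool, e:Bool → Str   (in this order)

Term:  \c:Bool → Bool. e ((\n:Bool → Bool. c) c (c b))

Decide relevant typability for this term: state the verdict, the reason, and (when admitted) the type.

no — n never used (weakening)
usage: b ×1; e ×1; c (bound) ×3; n (bound) ×0
left-to-right use order: e, c, c, c, b
typing: well-typed at (Bool → Bool) → Str
all disciplines: ordered ✗ · linear ✗ · affine ✗ · relevant ✗ · unrestricted ✓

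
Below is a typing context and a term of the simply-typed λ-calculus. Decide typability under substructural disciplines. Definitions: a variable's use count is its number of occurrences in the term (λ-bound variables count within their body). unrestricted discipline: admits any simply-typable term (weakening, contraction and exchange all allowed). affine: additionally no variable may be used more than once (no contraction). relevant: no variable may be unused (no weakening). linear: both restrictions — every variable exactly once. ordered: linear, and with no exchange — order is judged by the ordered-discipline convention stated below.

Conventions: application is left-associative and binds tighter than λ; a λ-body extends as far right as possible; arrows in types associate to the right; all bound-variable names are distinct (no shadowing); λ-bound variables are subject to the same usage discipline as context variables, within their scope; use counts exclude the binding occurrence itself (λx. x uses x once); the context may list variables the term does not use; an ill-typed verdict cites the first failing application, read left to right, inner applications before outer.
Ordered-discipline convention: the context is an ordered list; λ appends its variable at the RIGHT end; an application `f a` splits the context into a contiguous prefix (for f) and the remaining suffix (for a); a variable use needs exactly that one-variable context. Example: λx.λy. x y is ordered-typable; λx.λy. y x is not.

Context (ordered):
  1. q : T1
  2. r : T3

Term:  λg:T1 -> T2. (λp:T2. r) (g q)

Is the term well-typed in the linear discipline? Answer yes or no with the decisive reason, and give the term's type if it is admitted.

no — p never used (weakening)
usage: q: 1; r: 1; g (bound): 1; p (bound): 0
uses in reading order: r, g, q
typing: the term checks, with type (T1 -> T2) -> T3
summary: ordered ✗ | linear ✗ | affine ✓ | relevant ✗ | unrestricted ✓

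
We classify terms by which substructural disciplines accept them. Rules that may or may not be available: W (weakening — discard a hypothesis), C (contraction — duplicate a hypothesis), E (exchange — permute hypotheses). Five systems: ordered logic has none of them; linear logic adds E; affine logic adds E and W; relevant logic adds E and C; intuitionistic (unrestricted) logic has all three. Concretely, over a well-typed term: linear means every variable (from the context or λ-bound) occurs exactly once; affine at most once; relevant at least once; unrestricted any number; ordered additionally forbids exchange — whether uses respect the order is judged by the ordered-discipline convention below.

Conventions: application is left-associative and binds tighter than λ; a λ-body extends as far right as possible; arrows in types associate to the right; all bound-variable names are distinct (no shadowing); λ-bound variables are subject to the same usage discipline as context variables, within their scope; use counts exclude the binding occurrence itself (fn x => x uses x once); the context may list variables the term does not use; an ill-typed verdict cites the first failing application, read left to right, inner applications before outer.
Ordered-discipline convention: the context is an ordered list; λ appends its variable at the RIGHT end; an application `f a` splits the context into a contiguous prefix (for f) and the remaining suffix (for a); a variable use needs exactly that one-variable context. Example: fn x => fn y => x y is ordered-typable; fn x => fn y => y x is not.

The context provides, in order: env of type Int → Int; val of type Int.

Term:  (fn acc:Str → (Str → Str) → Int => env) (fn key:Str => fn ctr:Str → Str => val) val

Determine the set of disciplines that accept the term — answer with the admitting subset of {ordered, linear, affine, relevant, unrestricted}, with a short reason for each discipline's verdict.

accepted by: unrestricted
variable uses: env: 1; val: 2; acc (λ-bound): 0; key (λ-bound): 0; ctr (λ-bound): 0
order of uses: env, val, val
typing: the term checks, with type Int
ordered: ✗ — needs contraction — val ×2; acc, key, ctr never used (weakening)
linear: ✗ — needs contraction — val ×2; acc, key, ctr never used (weakening)
affine: ✗ — needs contraction — val ×2
relevant: ✗ — acc, key, ctr never used (weakening)
unrestricted: ✓ — type-checks (Int) and nothing is barred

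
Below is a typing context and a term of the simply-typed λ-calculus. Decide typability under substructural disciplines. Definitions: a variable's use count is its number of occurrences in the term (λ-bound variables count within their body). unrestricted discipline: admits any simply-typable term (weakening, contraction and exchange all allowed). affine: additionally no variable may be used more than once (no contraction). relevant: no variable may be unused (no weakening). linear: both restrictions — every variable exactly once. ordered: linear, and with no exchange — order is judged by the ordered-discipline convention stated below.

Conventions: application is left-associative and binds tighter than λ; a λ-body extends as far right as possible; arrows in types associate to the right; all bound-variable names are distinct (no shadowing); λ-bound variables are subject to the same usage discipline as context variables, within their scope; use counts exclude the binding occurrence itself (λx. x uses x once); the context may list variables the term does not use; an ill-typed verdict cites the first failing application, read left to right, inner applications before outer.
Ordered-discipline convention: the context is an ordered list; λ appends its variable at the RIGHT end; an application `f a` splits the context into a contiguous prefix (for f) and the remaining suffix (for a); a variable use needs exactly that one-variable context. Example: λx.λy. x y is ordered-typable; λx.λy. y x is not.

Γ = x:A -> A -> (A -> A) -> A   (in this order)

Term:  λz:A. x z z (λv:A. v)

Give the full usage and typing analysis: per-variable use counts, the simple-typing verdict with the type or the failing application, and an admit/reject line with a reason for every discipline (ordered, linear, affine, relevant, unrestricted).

counts: x: 1×, z [bound]: 2×, v [bound]: 1×
use order (left to right): x, z, z, v
typing: the term checks, with type A -> A
ordered: ✗ — z ×2 used more than once (contraction)
linear: ✗ — z ×2 used more than once (contraction)
affine: ✗ — z ×2 used more than once (contraction)
relevant: ✓ — none of x, z, v goes unused
unrestricted: ✓ — type-checks (A -> A) and nothing is barred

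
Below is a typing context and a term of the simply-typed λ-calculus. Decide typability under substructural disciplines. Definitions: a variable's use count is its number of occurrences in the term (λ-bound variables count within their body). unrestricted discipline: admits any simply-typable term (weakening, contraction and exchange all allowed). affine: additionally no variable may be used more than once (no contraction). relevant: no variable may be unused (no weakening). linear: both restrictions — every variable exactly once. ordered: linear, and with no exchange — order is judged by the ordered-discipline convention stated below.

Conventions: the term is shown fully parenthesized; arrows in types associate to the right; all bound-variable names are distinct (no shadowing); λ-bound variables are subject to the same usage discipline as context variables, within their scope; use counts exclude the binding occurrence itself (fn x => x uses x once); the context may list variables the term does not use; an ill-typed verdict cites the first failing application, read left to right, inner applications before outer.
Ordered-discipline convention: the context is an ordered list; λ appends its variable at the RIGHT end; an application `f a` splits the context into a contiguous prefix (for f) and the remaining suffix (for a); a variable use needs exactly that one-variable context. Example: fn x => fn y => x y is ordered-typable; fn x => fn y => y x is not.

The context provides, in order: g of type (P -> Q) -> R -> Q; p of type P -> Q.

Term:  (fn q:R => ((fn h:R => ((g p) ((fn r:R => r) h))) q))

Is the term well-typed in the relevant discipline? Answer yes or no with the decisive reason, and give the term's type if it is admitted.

yes — none of g, p, q, h, r goes unused; term : R -> Q
usage: g: 1; p: 1; q (λ-bound): 1; h (λ-bound): 1; r (λ-bound): 1
order of uses: g, p, r, h, q
typing: well-typed at R -> Q
all disciplines: ordered ✓ · linear ✓ · affine ✓ · relevant ✓ · unrestricted ✓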